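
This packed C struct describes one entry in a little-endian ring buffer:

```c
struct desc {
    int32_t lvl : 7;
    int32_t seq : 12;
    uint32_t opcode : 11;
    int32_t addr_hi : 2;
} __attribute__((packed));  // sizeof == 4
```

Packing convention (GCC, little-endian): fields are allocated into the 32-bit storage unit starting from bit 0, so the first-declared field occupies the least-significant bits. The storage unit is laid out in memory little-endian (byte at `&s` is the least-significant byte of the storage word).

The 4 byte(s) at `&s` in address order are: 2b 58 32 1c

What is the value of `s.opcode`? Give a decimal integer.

902

[0]=0x2b [1]=0x58 [2]=0x32 [3]=0x1c (little-endian) → word 0x1c32582b
lvl:7 @ bit 0 → (0x1c32582b>>0)&0x7f = 0x2b
seq:12 @ bit 7 → (0x1c32582b>>7)&0xfff = 0x4b0
opcode:11 @ bit 19 → (0x1c32582b>>19)&0x7ff = 0x386  ←
addr_hi:2 @ bit 30 → (0x1c32582b>>30)&0x3 = 0x0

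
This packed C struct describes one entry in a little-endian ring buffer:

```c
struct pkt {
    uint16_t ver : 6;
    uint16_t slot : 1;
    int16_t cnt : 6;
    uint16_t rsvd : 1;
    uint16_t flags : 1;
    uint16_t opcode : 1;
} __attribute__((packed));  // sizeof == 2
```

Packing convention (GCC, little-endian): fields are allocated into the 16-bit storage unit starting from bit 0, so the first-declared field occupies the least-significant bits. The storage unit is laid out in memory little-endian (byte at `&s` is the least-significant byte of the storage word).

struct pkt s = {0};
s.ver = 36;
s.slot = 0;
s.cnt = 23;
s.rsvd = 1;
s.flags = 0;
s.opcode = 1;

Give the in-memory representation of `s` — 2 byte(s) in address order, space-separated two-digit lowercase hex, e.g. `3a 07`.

a4 ab

[0+:6] ver=36 & 0x3f = 0x24; word=0x0024
[6+:1] slot=0 & 0x1 = 0x0; word=0x0024
[7+:6] cnt=23 & 0x3f = 0x17; word=0x0ba4
[13+:1] rsvd=1 & 0x1 = 0x1; word=0x2ba4
[14+:1] flags=0 & 0x1 = 0x0; word=0x2ba4
[15+:1] opcode=1 & 0x1 = 0x1; word=0xaba4
word = 0xaba4 → little-endian bytes:
  [0]=0xa4  [1]=0xab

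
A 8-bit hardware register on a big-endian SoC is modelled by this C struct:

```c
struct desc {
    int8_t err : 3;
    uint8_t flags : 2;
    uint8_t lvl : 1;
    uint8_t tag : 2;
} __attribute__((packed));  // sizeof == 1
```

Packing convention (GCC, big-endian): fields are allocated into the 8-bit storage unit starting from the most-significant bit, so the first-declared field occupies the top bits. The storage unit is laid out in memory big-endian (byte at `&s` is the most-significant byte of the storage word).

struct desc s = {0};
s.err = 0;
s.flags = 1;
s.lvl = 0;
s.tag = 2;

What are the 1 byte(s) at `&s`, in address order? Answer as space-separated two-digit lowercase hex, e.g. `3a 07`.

err:3 = 0 → 0x0 << 5 → word 0x00
flags:2 = 1 → 0x1 << 3 → word 0x08
lvl:1 = 0 → 0x0 << 2 → word 0x08
tag:2 = 2 → 0x2 << 0 → word 0x0a
word = 0x0a → big-endian bytes:
  [0]=0x0a

0a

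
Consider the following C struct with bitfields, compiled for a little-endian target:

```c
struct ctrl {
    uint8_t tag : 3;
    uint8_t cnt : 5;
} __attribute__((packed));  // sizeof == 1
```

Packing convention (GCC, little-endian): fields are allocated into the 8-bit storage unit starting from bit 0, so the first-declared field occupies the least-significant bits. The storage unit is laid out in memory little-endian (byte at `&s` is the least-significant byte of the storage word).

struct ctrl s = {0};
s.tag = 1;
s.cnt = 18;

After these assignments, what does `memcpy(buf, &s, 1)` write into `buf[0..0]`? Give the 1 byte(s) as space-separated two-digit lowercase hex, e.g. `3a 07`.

tag:3 = 1 → 0x1 << 0 → word 0x01
cnt:5 = 18 → 0x12 << 3 → word 0x91
word = 0x91 → little-endian bytes:
  [0]=0x91

91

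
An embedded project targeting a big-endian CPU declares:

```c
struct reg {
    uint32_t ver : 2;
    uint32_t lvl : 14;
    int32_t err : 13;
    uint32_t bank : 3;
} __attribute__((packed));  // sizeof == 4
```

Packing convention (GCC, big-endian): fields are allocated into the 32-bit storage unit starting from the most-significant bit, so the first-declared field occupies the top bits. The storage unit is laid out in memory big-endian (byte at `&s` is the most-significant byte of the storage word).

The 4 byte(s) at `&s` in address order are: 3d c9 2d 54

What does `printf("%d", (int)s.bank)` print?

4

[0]=0x3d [1]=0xc9 [2]=0x2d [3]=0x54 (big-endian) → word 0x3dc92d54
ver:2 @ bit 30 → (0x3dc92d54>>30)&0x3 = 0x0
lvl:14 @ bit 16 → (0x3dc92d54>>16)&0x3fff = 0x3dc9
err:13 @ bit 3 → (0x3dc92d54>>3)&0x1fff = 0x5aa
bank:3 @ bit 0 → (0x3dc92d54>>0)&0x7 = 0x4  ←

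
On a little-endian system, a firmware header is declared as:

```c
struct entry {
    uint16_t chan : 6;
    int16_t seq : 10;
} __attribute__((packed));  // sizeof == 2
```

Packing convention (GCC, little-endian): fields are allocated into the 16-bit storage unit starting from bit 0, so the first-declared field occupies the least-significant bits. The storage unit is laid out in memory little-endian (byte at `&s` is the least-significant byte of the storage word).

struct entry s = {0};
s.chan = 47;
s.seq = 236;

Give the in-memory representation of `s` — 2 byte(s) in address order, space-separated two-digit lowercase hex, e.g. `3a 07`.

chan (6b) val=47 bits=0x2f at bit 0: 0x002f
seq (10b) val=236 bits=0xec at bit 6: 0x3b2f
word = 0x3b2f → little-endian bytes:
  [0]=0x2f  [1]=0x3b

2f 3b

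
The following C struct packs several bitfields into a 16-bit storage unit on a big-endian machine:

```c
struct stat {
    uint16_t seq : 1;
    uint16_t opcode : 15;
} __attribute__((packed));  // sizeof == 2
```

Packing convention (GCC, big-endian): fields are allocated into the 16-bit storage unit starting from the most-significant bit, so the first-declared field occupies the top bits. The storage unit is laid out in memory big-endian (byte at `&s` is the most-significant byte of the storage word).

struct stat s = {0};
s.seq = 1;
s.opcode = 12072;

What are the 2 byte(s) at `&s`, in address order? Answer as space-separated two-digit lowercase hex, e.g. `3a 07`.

af 28

[15+:1] seq=1 & 0x1 = 0x1; word=0x8000
[0+:15] opcode=12072 & 0x7fff = 0x2f28; word=0xaf28
word = 0xaf28 → big-endian bytes:
  [0]=0xaf  [1]=0x28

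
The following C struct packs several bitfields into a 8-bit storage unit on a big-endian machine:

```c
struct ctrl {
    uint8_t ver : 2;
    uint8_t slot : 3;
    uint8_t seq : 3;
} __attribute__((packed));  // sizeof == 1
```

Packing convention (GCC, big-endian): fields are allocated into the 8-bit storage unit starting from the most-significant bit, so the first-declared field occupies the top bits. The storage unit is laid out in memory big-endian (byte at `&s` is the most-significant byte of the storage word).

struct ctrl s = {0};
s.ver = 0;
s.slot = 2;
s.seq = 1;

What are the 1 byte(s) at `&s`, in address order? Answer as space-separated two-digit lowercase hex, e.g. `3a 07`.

11

ver:2 = 0 → 0x0 << 6 → word 0x00
slot:3 = 2 → 0x2 << 3 → word 0x10
seq:3 = 1 → 0x1 << 0 → word 0x11
word = 0x11 → big-endian bytes:
  [0]=0x11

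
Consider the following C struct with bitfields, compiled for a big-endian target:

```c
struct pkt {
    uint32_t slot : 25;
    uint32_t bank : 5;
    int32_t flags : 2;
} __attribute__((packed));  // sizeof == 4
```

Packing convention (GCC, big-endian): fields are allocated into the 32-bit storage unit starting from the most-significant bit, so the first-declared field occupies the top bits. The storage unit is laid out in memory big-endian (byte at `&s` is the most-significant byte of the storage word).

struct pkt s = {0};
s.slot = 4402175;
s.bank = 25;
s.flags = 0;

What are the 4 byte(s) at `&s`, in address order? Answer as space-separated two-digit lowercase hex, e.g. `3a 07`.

[7+:25] slot=4402175 & 0x1ffffff = 0x432bff; word=0x2195ff80
[2+:5] bank=25 & 0x1f = 0x19; word=0x2195ffe4
[0+:2] flags=0 & 0x3 = 0x0; word=0x2195ffe4
word = 0x2195ffe4 → big-endian bytes:
  [0]=0x21  [1]=0x95  [2]=0xff  [3]=0xe4

21 95 ff e4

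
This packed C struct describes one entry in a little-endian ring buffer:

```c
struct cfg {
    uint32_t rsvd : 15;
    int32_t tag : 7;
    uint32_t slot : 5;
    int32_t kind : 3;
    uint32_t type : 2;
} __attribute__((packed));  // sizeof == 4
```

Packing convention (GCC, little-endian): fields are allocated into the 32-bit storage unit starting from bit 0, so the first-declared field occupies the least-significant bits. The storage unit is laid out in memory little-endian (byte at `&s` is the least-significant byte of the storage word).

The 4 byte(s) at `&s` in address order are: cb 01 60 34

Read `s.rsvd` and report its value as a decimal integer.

459

[0]=0xcb [1]=0x01 [2]=0x60 [3]=0x34 (little-endian) → word 0x346001cb
rsvd:15 @ bit 0 → (0x346001cb>>0)&0x7fff = 0x1cb  ←
tag:7 @ bit 15 → (0x346001cb>>15)&0x7f = 0x40
slot:5 @ bit 22 → (0x346001cb>>22)&0x1f = 0x11
kind:3 @ bit 27 → (0x346001cb>>27)&0x7 = 0x6
type:2 @ bit 30 → (0x346001cb>>30)&0x3 = 0x0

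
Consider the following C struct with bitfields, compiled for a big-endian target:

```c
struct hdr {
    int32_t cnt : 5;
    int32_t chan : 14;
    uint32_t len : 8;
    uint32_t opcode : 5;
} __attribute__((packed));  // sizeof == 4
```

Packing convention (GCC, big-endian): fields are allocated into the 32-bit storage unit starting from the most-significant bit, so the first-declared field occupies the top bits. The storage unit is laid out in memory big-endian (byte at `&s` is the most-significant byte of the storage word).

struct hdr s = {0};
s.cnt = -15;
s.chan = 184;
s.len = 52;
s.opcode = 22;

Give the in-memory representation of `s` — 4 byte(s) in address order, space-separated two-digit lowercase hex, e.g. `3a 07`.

88 17 06 96

cnt:5 = -15 → 0x11 << 27 → word 0x88000000
chan:14 = 184 → 0xb8 << 13 → word 0x88170000
len:8 = 52 → 0x34 << 5 → word 0x88170680
opcode:5 = 22 → 0x16 << 0 → word 0x88170696
word = 0x88170696 → big-endian bytes:
  [0]=0x88  [1]=0x17  [2]=0x06  [3]=0x96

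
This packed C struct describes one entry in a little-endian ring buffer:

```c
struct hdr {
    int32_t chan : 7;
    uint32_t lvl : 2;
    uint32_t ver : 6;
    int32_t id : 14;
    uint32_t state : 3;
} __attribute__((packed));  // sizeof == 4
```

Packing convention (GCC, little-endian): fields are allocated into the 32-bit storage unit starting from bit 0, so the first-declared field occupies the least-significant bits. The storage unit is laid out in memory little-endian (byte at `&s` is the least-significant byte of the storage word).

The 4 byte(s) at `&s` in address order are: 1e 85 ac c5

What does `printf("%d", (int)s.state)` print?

6

[0]=0x1e [1]=0x85 [2]=0xac [3]=0xc5 (little-endian) → word 0xc5ac851e
chan:7 @ bit 0 → (0xc5ac851e>>0)&0x7f = 0x1e
lvl:2 @ bit 7 → (0xc5ac851e>>7)&0x3 = 0x2
ver:6 @ bit 9 → (0xc5ac851e>>9)&0x3f = 0x2
id:14 @ bit 15 → (0xc5ac851e>>15)&0x3fff = 0xb59
state:3 @ bit 29 → (0xc5ac851e>>29)&0x7 = 0x6  ←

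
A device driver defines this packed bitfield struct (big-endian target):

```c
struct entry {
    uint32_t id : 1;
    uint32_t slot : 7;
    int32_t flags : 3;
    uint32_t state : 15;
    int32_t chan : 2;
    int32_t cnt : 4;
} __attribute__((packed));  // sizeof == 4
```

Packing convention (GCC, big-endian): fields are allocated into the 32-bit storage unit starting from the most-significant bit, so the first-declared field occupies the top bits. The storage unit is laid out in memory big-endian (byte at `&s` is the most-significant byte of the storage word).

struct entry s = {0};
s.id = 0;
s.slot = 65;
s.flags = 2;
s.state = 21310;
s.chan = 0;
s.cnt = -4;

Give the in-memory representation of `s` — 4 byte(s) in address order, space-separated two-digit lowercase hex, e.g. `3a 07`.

41 54 cf 8c

id (1b) val=0 bits=0x0 at bit 31: 0x00000000
slot (7b) val=65 bits=0x41 at bit 24: 0x41000000
flags (3b) val=2 bits=0x2 at bit 21: 0x41400000
state (15b) val=21310 bits=0x533e at bit 6: 0x4154cf80
chan (2b) val=0 bits=0x0 at bit 4: 0x4154cf80
cnt (4b) val=-4 bits=0xc at bit 0: 0x4154cf8c
word = 0x4154cf8c → big-endian bytes:
  [0]=0x41  [1]=0x54  [2]=0xcf  [3]=0x8c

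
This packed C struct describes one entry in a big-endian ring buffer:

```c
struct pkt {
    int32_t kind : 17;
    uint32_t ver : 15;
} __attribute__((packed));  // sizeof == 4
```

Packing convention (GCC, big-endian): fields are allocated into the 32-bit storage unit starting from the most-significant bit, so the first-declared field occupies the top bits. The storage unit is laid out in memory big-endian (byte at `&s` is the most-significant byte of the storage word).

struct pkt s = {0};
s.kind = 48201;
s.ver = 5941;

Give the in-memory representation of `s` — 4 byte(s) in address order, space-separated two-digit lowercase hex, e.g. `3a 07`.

5e 24 97 35

[15+:17] kind=48201 & 0x1ffff = 0xbc49; word=0x5e248000
[0+:15] ver=5941 & 0x7fff = 0x1735; word=0x5e249735
word = 0x5e249735 → big-endian bytes:
  [0]=0x5e  [1]=0x24  [2]=0x97  [3]=0x35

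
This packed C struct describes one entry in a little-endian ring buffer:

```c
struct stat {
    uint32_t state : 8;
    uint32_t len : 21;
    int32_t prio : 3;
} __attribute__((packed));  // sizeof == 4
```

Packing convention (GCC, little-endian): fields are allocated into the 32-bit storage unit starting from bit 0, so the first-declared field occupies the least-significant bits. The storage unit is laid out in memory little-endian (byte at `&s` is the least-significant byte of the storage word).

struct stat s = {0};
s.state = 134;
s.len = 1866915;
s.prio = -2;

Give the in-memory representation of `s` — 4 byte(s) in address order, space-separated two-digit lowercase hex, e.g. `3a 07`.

state:8 = 134 → 0x86 << 0 → word 0x00000086
len:21 = 1866915 → 0x1c7ca3 << 8 → word 0x1c7ca386
prio:3 = -2 → 0x6 << 29 → word 0xdc7ca386
word = 0xdc7ca386 → little-endian bytes:
  [0]=0x86  [1]=0xa3  [2]=0x7c  [3]=0xdc

86 a3 7c dc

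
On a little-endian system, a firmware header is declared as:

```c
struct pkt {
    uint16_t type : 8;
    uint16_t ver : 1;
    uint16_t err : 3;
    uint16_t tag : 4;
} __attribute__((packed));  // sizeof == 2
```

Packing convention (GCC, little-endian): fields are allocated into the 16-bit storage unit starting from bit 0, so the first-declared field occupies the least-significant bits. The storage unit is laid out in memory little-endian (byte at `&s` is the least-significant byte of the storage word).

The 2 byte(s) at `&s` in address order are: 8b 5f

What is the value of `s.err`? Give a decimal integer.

7

[0]=0x8b [1]=0x5f (little-endian) → word 0x5f8b
type:8 @ bit 0 → (0x5f8b>>0)&0xff = 0x8b
ver:1 @ bit 8 → (0x5f8b>>8)&0x1 = 0x1
err:3 @ bit 9 → (0x5f8b>>9)&0x7 = 0x7  ←
tag:4 @ bit 12 → (0x5f8b>>12)&0xf = 0x5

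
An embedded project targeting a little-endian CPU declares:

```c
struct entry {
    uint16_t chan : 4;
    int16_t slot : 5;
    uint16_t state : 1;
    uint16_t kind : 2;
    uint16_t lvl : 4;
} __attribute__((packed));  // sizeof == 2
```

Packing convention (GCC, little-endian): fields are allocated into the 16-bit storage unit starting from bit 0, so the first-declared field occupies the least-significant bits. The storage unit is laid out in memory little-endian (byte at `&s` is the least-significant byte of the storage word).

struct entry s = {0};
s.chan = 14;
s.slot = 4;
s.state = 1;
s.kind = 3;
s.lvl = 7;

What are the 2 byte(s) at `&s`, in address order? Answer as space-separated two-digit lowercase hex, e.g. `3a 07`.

4e 7e

chan:4 = 14 → 0xe << 0 → word 0x000e
slot:5 = 4 → 0x4 << 4 → word 0x004e
state:1 = 1 → 0x1 << 9 → word 0x024e
kind:2 = 3 → 0x3 << 10 → word 0x0e4e
lvl:4 = 7 → 0x7 << 12 → word 0x7e4e
word = 0x7e4e → little-endian bytes:
  [0]=0x4e  [1]=0x7e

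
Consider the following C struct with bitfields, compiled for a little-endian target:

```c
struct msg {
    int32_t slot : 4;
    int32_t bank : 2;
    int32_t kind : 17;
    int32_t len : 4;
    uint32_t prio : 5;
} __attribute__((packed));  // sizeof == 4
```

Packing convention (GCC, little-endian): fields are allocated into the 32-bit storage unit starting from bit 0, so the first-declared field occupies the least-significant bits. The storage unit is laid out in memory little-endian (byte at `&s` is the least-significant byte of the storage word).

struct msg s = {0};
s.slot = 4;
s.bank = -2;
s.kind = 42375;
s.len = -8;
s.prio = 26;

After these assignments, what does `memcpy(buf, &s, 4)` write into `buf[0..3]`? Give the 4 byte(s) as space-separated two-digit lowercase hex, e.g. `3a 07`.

e4 61 29 d4

slot (4b) val=4 bits=0x4 at bit 0: 0x00000004
bank (2b) val=-2 bits=0x2 at bit 4: 0x00000024
kind (17b) val=42375 bits=0xa587 at bit 6: 0x002961e4
len (4b) val=-8 bits=0x8 at bit 23: 0x042961e4
prio (5b) val=26 bits=0x1a at bit 27: 0xd42961e4
word = 0xd42961e4 → little-endian bytes:
  [0]=0xe4  [1]=0x61  [2]=0x29  [3]=0xd4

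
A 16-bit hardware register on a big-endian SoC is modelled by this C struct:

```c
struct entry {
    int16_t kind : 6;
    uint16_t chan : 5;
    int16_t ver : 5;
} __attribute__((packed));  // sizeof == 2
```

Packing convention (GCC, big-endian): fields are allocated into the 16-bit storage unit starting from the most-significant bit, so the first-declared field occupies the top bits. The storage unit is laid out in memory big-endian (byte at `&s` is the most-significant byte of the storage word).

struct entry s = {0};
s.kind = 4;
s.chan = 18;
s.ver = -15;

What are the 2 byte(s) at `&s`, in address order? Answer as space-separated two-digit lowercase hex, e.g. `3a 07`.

kind (6b) val=4 bits=0x4 at bit 10: 0x1000
chan (5b) val=18 bits=0x12 at bit 5: 0x1240
ver (5b) val=-15 bits=0x11 at bit 0: 0x1251
word = 0x1251 → big-endian bytes:
  [0]=0x12  [1]=0x51

12 51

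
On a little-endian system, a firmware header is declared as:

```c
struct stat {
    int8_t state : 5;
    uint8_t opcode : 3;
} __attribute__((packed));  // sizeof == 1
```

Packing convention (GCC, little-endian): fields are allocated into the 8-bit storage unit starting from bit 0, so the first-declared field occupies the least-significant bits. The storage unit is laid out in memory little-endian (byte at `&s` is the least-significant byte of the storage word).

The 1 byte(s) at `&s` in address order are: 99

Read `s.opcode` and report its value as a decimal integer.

4

[0]=0x99 (little-endian) → word 0x99
state:5 @ bit 0 → (0x99>>0)&0x1f = 0x19
opcode:3 @ bit 5 → (0x99>>5)&0x7 = 0x4  ←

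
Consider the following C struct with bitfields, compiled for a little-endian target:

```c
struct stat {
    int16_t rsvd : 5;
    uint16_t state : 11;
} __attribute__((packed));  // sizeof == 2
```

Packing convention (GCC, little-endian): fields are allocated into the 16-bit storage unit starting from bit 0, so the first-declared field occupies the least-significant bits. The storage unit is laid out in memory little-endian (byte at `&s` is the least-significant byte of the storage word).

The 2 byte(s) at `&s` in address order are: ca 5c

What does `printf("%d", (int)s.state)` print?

[0]=0xca [1]=0x5c (little-endian) → word 0x5cca
rsvd [0+:5] = (word>>0) & 0x1f = 10
state [5+:11] = (word>>5) & 0x7ff = 742  ←

742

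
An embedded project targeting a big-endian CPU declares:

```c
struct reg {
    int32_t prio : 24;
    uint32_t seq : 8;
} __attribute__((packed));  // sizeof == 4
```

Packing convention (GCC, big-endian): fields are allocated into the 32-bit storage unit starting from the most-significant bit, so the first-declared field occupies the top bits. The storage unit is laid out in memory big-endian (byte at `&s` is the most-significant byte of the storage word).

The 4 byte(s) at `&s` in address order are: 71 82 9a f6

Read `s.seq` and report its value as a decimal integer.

246

[0]=0x71 [1]=0x82 [2]=0x9a [3]=0xf6 (big-endian) → word 0x71829af6
prio:24 @ bit 8 → (0x71829af6>>8)&0xffffff = 0x71829a
seq:8 @ bit 0 → (0x71829af6>>0)&0xff = 0xf6  ←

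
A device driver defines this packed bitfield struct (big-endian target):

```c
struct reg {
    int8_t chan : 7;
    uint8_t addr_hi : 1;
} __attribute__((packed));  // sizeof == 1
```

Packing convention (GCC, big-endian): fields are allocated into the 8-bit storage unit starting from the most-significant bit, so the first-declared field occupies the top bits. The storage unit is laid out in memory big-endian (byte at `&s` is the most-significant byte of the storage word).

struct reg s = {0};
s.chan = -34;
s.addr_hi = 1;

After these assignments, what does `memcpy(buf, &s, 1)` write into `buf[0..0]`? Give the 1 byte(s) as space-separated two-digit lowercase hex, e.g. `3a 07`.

[1+:7] chan=-34 & 0x7f = 0x5e; word=0xbc
[0+:1] addr_hi=1 & 0x1 = 0x1; word=0xbd
word = 0xbd → big-endian bytes:
  [0]=0xbd

bd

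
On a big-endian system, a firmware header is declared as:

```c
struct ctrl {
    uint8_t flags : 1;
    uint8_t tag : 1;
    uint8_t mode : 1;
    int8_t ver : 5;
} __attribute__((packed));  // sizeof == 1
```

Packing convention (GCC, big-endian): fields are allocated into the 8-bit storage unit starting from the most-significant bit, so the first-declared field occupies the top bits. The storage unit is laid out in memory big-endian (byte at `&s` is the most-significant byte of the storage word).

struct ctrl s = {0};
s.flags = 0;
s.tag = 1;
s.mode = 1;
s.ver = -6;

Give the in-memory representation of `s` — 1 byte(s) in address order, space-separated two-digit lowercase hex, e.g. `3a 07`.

7a

flags:1 = 0 → 0x0 << 7 → word 0x00
tag:1 = 1 → 0x1 << 6 → word 0x40
mode:1 = 1 → 0x1 << 5 → word 0x60
ver:5 = -6 → 0x1a << 0 → word 0x7a
word = 0x7a → big-endian bytes:
  [0]=0x7a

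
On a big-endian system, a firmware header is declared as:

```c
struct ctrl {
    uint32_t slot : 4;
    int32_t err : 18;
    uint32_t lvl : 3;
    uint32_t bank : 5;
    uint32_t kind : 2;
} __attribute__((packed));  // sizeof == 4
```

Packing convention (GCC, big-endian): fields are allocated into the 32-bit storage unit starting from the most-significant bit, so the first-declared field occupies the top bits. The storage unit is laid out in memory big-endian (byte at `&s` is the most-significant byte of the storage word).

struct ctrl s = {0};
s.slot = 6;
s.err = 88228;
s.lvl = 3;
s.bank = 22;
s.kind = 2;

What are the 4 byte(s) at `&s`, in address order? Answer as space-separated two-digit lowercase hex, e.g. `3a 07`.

slot:4 = 6 → 0x6 << 28 → word 0x60000000
err:18 = 88228 → 0x158a4 << 10 → word 0x65629000
lvl:3 = 3 → 0x3 << 7 → word 0x65629180
bank:5 = 22 → 0x16 << 2 → word 0x656291d8
kind:2 = 2 → 0x2 << 0 → word 0x656291da
word = 0x656291da → big-endian bytes:
  [0]=0x65  [1]=0x62  [2]=0x91  [3]=0xda

65 62 91 da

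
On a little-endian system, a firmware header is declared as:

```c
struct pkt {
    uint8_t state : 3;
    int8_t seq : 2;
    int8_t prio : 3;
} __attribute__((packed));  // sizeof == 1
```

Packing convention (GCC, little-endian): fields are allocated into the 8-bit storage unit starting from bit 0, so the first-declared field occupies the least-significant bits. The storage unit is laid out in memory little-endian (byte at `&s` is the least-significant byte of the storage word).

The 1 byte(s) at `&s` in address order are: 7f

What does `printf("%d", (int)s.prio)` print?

3

[0]=0x7f (little-endian) → word 0x7f
state:3 @ bit 0 → (0x7f>>0)&0x7 = 0x7
seq:2 @ bit 3 → (0x7f>>3)&0x3 = 0x3
prio:3 @ bit 5 → (0x7f>>5)&0x7 = 0x3  ←
prio signed 3b, MSB=0: value = 3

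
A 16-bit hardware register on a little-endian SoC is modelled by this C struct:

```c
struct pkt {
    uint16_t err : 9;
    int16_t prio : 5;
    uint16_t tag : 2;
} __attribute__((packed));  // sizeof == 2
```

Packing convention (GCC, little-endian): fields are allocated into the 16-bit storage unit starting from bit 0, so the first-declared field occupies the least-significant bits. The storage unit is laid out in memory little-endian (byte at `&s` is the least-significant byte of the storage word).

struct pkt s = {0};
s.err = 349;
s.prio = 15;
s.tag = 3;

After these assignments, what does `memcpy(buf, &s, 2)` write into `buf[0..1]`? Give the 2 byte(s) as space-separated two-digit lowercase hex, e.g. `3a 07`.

err:9 = 349 → 0x15d << 0 → word 0x015d
prio:5 = 15 → 0xf << 9 → word 0x1f5d
tag:2 = 3 → 0x3 << 14 → word 0xdf5d
word = 0xdf5d → little-endian bytes:
  [0]=0x5d  [1]=0xdf

5d df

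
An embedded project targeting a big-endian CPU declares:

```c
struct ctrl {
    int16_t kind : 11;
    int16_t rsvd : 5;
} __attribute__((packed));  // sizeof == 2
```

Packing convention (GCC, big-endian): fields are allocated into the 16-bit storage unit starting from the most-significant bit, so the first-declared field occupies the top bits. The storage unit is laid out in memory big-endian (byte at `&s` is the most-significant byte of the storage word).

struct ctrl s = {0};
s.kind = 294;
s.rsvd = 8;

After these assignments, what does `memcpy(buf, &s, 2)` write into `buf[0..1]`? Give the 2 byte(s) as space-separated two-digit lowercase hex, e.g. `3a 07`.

24 c8

[5+:11] kind=294 & 0x7ff = 0x126; word=0x24c0
[0+:5] rsvd=8 & 0x1f = 0x8; word=0x24c8
word = 0x24c8 → big-endian bytes:
  [0]=0x24  [1]=0xc8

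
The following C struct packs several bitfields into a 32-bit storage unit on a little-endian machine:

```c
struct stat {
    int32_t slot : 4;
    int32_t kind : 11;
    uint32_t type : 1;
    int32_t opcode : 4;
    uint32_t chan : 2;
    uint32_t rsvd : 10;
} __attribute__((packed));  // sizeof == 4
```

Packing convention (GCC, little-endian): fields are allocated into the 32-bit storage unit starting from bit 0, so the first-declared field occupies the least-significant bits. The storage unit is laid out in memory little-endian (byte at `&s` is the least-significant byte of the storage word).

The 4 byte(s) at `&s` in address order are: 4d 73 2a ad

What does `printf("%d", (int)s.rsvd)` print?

692

[0]=0x4d [1]=0x73 [2]=0x2a [3]=0xad (little-endian) → word 0xad2a734d
slot:4 @ bit 0 → (0xad2a734d>>0)&0xf = 0xd
kind:11 @ bit 4 → (0xad2a734d>>4)&0x7ff = 0x734
type:1 @ bit 15 → (0xad2a734d>>15)&0x1 = 0x0
opcode:4 @ bit 16 → (0xad2a734d>>16)&0xf = 0xa
chan:2 @ bit 20 → (0xad2a734d>>20)&0x3 = 0x2
rsvd:10 @ bit 22 → (0xad2a734d>>22)&0x3ff = 0x2b4  ←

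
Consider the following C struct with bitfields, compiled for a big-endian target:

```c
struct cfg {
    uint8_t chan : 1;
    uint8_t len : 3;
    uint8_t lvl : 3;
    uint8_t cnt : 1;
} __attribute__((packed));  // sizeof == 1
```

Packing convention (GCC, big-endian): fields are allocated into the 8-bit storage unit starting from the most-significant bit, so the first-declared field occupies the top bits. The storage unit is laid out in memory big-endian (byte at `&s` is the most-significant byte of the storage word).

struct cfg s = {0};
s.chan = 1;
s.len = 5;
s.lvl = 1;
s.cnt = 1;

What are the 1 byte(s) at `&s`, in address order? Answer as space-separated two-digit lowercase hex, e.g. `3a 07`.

d3

chan (1b) val=1 bits=0x1 at bit 7: 0x80
len (3b) val=5 bits=0x5 at bit 4: 0xd0
lvl (3b) val=1 bits=0x1 at bit 1: 0xd2
cnt (1b) val=1 bits=0x1 at bit 0: 0xd3
word = 0xd3 → big-endian bytes:
  [0]=0xd3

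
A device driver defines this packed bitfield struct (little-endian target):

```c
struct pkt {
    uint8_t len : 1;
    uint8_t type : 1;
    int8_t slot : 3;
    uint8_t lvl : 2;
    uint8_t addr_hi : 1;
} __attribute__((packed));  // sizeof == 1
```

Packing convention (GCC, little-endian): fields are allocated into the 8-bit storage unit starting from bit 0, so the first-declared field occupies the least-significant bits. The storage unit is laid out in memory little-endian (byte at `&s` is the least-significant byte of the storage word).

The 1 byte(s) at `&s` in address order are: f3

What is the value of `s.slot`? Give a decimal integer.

[0]=0xf3 (little-endian) → word 0xf3
len [0+:1] = (word>>0) & 0x1 = 1
type [1+:1] = (word>>1) & 0x1 = 1
slot [2+:3] = (word>>2) & 0x7 = 4  ←
lvl [5+:2] = (word>>5) & 0x3 = 3
addr_hi [7+:1] = (word>>7) & 0x1 = 1
slot signed 3b, MSB=1: 4 - 8 = -4

-4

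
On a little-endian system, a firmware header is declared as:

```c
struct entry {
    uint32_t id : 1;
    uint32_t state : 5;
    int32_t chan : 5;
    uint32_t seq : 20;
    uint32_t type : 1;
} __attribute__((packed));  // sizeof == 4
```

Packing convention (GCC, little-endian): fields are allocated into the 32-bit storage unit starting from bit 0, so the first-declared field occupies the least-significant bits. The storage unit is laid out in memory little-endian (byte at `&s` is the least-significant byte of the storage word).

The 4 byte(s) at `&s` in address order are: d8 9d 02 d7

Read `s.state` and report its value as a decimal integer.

[0]=0xd8 [1]=0x9d [2]=0x02 [3]=0xd7 (little-endian) → word 0xd7029dd8
id:1 @ bit 0 → (0xd7029dd8>>0)&0x1 = 0x0
state:5 @ bit 1 → (0xd7029dd8>>1)&0x1f = 0xc  ←
chan:5 @ bit 6 → (0xd7029dd8>>6)&0x1f = 0x17
seq:20 @ bit 11 → (0xd7029dd8>>11)&0xfffff = 0xae053
type:1 @ bit 31 → (0xd7029dd8>>31)&0x1 = 0x1

12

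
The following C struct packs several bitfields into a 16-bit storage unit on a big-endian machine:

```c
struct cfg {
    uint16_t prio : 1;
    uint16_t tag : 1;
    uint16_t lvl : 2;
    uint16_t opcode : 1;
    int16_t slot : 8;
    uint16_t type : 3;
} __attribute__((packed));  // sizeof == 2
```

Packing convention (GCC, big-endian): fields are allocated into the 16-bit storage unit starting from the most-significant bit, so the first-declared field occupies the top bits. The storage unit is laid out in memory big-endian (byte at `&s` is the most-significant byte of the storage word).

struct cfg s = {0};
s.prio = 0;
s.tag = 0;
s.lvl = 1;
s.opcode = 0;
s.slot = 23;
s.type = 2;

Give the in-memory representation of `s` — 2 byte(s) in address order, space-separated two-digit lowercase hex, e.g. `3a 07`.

prio:1 = 0 → 0x0 << 15 → word 0x0000
tag:1 = 0 → 0x0 << 14 → word 0x0000
lvl:2 = 1 → 0x1 << 12 → word 0x1000
opcode:1 = 0 → 0x0 << 11 → word 0x1000
slot:8 = 23 → 0x17 << 3 → word 0x10b8
type:3 = 2 → 0x2 << 0 → word 0x10ba
word = 0x10ba → big-endian bytes:
  [0]=0x10  [1]=0xba

10 ba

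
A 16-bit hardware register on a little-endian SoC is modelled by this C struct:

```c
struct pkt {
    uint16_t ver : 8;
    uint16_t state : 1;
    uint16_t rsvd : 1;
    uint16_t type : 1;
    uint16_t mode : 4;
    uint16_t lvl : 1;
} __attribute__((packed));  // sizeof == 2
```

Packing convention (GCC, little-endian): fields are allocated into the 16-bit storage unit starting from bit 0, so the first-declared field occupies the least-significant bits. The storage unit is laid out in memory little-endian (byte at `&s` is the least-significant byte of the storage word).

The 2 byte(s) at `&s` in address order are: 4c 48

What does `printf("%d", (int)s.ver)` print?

[0]=0x4c [1]=0x48 (little-endian) → word 0x484c
ver:8 @ bit 0 → (0x484c>>0)&0xff = 0x4c  ←
state:1 @ bit 8 → (0x484c>>8)&0x1 = 0x0
rsvd:1 @ bit 9 → (0x484c>>9)&0x1 = 0x0
type:1 @ bit 10 → (0x484c>>10)&0x1 = 0x0
mode:4 @ bit 11 → (0x484c>>11)&0xf = 0x9
lvl:1 @ bit 15 → (0x484c>>15)&0x1 = 0x0

76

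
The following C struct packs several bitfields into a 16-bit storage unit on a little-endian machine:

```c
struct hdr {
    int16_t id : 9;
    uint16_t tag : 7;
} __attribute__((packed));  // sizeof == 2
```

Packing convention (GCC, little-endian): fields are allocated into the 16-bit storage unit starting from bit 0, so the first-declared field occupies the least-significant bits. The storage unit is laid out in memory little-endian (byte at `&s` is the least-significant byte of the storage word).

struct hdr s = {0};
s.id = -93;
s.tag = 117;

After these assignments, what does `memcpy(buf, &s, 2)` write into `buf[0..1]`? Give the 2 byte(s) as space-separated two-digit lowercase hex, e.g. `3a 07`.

id:9 = -93 → 0x1a3 << 0 → word 0x01a3
tag:7 = 117 → 0x75 << 9 → word 0xeba3
word = 0xeba3 → little-endian bytes:
  [0]=0xa3  [1]=0xeb

a3 eb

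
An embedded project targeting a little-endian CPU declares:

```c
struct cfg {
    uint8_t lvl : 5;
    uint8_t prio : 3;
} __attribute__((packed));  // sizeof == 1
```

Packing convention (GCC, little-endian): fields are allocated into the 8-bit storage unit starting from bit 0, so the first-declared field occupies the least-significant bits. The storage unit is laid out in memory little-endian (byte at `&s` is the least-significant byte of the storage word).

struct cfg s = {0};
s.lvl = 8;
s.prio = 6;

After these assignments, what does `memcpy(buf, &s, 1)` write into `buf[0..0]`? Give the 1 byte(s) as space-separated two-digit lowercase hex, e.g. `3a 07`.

c8

lvl (5b) val=8 bits=0x8 at bit 0: 0x08
prio (3b) val=6 bits=0x6 at bit 5: 0xc8
word = 0xc8 → little-endian bytes:
  [0]=0xc8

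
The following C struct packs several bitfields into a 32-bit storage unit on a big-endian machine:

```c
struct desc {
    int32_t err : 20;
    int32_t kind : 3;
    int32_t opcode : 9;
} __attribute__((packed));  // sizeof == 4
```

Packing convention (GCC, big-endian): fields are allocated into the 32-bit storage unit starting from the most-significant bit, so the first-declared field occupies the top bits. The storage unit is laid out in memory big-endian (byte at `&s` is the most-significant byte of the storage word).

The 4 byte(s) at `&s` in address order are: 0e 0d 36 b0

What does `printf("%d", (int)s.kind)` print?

3

[0]=0x0e [1]=0x0d [2]=0x36 [3]=0xb0 (big-endian) → word 0x0e0d36b0
err:20 @ bit 12 → (0x0e0d36b0>>12)&0xfffff = 0xe0d3
kind:3 @ bit 9 → (0x0e0d36b0>>9)&0x7 = 0x3  ←
opcode:9 @ bit 0 → (0x0e0d36b0>>0)&0x1ff = 0xb0
kind signed 3b, MSB=0: value = 3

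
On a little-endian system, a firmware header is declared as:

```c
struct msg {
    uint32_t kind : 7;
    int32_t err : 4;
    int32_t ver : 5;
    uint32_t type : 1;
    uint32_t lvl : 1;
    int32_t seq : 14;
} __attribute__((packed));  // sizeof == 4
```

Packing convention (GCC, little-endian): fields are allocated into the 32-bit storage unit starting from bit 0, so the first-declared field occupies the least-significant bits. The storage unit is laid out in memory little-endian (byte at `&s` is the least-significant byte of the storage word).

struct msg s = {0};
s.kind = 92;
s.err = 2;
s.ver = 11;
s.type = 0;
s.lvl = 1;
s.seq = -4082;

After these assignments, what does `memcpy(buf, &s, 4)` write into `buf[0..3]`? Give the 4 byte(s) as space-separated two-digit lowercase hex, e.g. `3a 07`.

[0+:7] kind=92 & 0x7f = 0x5c; word=0x0000005c
[7+:4] err=2 & 0xf = 0x2; word=0x0000015c
[11+:5] ver=11 & 0x1f = 0xb; word=0x0000595c
[16+:1] type=0 & 0x1 = 0x0; word=0x0000595c
[17+:1] lvl=1 & 0x1 = 0x1; word=0x0002595c
[18+:14] seq=-4082 & 0x3fff = 0x300e; word=0xc03a595c
word = 0xc03a595c → little-endian bytes:
  [0]=0x5c  [1]=0x59  [2]=0x3a  [3]=0xc0

5c 59 3a c0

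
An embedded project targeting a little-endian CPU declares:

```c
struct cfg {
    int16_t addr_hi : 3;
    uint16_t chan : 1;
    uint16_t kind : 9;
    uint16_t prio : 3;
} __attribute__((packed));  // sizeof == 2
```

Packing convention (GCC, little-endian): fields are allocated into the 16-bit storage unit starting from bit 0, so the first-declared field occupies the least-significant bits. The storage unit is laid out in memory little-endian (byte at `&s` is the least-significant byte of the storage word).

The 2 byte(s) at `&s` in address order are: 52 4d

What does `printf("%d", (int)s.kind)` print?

213

[0]=0x52 [1]=0x4d (little-endian) → word 0x4d52
addr_hi:3 @ bit 0 → (0x4d52>>0)&0x7 = 0x2
chan:1 @ bit 3 → (0x4d52>>3)&0x1 = 0x0
kind:9 @ bit 4 → (0x4d52>>4)&0x1ff = 0xd5  ←
prio:3 @ bit 13 → (0x4d52>>13)&0x7 = 0x2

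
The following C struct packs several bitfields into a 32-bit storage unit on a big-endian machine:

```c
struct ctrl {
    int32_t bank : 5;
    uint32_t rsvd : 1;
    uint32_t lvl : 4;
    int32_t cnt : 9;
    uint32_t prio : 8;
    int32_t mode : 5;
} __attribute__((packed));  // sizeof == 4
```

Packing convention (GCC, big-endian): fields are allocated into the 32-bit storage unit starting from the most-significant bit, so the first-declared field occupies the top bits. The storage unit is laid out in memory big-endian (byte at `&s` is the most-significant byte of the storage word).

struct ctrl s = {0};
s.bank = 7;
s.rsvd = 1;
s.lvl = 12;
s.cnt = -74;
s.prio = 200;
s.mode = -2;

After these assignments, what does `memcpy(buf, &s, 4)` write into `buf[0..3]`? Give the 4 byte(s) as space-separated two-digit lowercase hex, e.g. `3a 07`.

bank:5 = 7 → 0x7 << 27 → word 0x38000000
rsvd:1 = 1 → 0x1 << 26 → word 0x3c000000
lvl:4 = 12 → 0xc << 22 → word 0x3f000000
cnt:9 = -74 → 0x1b6 << 13 → word 0x3f36c000
prio:8 = 200 → 0xc8 << 5 → word 0x3f36d900
mode:5 = -2 → 0x1e << 0 → word 0x3f36d91e
word = 0x3f36d91e → big-endian bytes:
  [0]=0x3f  [1]=0x36  [2]=0xd9  [3]=0x1e

3f 36 d9 1e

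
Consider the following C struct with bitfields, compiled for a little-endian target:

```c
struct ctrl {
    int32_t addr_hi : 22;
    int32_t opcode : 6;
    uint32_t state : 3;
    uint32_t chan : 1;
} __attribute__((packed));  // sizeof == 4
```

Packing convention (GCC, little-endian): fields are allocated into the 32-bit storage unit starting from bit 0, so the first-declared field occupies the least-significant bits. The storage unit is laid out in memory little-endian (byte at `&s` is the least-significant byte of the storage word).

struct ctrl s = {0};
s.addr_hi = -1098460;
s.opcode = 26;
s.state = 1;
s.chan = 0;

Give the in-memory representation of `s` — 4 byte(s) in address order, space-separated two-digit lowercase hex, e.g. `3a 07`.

[0+:22] addr_hi=-1098460 & 0x3fffff = 0x2f3d24; word=0x002f3d24
[22+:6] opcode=26 & 0x3f = 0x1a; word=0x06af3d24
[28+:3] state=1 & 0x7 = 0x1; word=0x16af3d24
[31+:1] chan=0 & 0x1 = 0x0; word=0x16af3d24
word = 0x16af3d24 → little-endian bytes:
  [0]=0x24  [1]=0x3d  [2]=0xaf  [3]=0x16

24 3d af 16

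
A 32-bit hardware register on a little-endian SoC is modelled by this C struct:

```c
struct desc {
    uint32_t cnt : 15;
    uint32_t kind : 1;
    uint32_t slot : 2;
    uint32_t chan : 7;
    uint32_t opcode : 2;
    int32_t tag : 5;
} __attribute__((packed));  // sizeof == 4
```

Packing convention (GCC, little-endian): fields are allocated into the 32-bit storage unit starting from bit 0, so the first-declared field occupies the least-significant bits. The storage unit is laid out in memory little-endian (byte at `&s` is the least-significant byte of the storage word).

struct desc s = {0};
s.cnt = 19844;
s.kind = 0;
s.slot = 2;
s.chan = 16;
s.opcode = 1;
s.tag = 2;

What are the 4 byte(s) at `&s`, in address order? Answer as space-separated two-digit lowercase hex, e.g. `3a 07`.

[0+:15] cnt=19844 & 0x7fff = 0x4d84; word=0x00004d84
[15+:1] kind=0 & 0x1 = 0x0; word=0x00004d84
[16+:2] slot=2 & 0x3 = 0x2; word=0x00024d84
[18+:7] chan=16 & 0x7f = 0x10; word=0x00424d84
[25+:2] opcode=1 & 0x3 = 0x1; word=0x02424d84
[27+:5] tag=2 & 0x1f = 0x2; word=0x12424d84
word = 0x12424d84 → little-endian bytes:
  [0]=0x84  [1]=0x4d  [2]=0x42  [3]=0x12

84 4d 42 12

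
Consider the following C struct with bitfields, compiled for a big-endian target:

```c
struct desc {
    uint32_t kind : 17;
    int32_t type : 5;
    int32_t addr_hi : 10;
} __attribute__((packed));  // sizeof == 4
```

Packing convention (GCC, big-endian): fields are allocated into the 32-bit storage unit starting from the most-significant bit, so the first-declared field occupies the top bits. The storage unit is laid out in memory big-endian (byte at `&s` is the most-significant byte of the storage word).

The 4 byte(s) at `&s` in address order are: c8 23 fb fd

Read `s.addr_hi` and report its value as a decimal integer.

[0]=0xc8 [1]=0x23 [2]=0xfb [3]=0xfd (big-endian) → word 0xc823fbfd
kind:17 @ bit 15 → (0xc823fbfd>>15)&0x1ffff = 0x19047
type:5 @ bit 10 → (0xc823fbfd>>10)&0x1f = 0x1e
addr_hi:10 @ bit 0 → (0xc823fbfd>>0)&0x3ff = 0x3fd  ←
addr_hi signed 10b, MSB=1: 1021 - 1024 = -3

-3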